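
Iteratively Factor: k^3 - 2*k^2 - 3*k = (k + 1)*(k^2 - 3*k) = (k - 3)*(k + 1)*(k)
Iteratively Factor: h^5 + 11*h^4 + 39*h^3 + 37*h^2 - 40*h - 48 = (h - 1)*(h^4 + 12*h^3 + 51*h^2 + 88*h + 48) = (h - 1)*(h + 3)*(h^3 + 9*h^2 + 24*h + 16) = (h - 1)*(h + 1)*(h + 3)*(h^2 + 8*h + 16) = (h - 1)*(h + 1)*(h + 3)*(h + 4)*(h + 4)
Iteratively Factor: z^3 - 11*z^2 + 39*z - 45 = (z - 5)*(z^2 - 6*z + 9) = (z - 5)*(z - 3)*(z - 3)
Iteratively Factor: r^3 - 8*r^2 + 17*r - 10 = (r - 5)*(r^2 - 3*r + 2) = (r - 5)*(r - 2)*(r - 1)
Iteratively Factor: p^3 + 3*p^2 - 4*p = (p - 1)*(p^2 + 4*p) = (p - 1)*(p + 4)*(p)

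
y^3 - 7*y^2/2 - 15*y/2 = y*(y - 5)*(y + 3/2)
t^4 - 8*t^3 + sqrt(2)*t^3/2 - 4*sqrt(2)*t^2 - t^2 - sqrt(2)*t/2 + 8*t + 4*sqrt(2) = (t - 8)*(t - 1)*(t + 1)*(t + sqrt(2)/2)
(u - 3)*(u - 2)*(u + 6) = u^3 + u^2 - 24*u + 36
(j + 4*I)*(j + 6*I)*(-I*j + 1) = -I*j^3 + 11*j^2 + 34*I*j - 24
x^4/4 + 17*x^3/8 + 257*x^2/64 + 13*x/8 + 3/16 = (x/4 + 1/2)*(x + 1/4)^2*(x + 6)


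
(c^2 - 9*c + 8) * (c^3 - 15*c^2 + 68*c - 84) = c^5 - 24*c^4 + 211*c^3 - 816*c^2 + 1300*c - 672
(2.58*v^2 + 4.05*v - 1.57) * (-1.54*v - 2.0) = -3.9732*v^3 - 11.397*v^2 - 5.6822*v + 3.14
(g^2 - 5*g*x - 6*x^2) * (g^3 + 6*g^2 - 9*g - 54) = g^5 - 5*g^4*x + 6*g^4 - 6*g^3*x^2 - 30*g^3*x - 9*g^3 - 36*g^2*x^2 + 45*g^2*x - 54*g^2 + 54*g*x^2 + 270*g*x + 324*x^2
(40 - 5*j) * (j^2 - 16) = -5*j^3 + 40*j^2 + 80*j - 640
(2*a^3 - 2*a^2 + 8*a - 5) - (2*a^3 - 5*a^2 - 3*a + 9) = 3*a^2 + 11*a - 14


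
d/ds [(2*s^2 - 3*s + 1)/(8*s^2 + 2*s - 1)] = (28*s^2 - 20*s + 1)/(64*s^4 + 32*s^3 - 12*s^2 - 4*s + 1)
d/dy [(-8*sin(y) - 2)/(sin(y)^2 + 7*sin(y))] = 2*(4*cos(y) + 2/tan(y) + 7*cos(y)/sin(y)^2)/(sin(y) + 7)^2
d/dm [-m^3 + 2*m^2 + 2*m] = -3*m^2 + 4*m + 2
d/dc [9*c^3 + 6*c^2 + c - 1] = 27*c^2 + 12*c + 1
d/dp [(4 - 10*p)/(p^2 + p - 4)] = 2*(5*p^2 - 4*p + 18)/(p^4 + 2*p^3 - 7*p^2 - 8*p + 16)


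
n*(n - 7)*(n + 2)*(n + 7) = n^4 + 2*n^3 - 49*n^2 - 98*n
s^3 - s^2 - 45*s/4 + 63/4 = (s - 3)*(s - 3/2)*(s + 7/2)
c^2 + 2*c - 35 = (c - 5)*(c + 7)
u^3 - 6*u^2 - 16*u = u*(u - 8)*(u + 2)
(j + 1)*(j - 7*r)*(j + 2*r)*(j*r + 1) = j^4*r - 5*j^3*r^2 + j^3*r + j^3 - 14*j^2*r^3 - 5*j^2*r^2 - 5*j^2*r + j^2 - 14*j*r^3 - 14*j*r^2 - 5*j*r - 14*r^2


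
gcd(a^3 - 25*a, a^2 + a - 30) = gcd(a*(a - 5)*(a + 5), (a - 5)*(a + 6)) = a - 5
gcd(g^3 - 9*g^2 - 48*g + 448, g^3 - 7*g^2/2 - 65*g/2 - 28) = g - 8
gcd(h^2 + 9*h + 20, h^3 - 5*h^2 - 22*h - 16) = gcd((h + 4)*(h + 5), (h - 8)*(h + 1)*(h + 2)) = 1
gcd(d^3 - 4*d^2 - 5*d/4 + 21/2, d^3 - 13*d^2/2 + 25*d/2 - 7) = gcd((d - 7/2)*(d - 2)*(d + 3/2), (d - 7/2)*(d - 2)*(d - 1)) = d^2 - 11*d/2 + 7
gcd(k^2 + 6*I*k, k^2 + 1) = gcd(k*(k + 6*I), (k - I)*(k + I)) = 1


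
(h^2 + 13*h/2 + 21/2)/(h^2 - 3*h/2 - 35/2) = (h + 3)/(h - 5)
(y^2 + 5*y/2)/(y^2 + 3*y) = (y + 5/2)/(y + 3)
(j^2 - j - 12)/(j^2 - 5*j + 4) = (j + 3)/(j - 1)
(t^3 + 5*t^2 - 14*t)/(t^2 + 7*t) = t - 2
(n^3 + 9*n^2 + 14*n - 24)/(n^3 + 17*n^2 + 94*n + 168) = (n - 1)/(n + 7)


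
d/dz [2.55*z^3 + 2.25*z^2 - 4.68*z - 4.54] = 7.65*z^2 + 4.5*z - 4.68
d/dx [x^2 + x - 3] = 2*x + 1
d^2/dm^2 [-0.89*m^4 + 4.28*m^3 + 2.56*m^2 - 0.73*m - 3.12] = -10.68*m^2 + 25.68*m + 5.12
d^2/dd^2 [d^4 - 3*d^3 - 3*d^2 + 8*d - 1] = 12*d^2 - 18*d - 6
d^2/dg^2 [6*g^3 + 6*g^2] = 36*g + 12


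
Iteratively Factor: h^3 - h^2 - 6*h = (h + 2)*(h^2 - 3*h) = (h - 3)*(h + 2)*(h)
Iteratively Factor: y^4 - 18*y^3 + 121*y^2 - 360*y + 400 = (y - 4)*(y^3 - 14*y^2 + 65*y - 100) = (y - 5)*(y - 4)*(y^2 - 9*y + 20) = (y - 5)^2*(y - 4)*(y - 4)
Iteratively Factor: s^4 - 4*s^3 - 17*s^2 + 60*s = (s + 4)*(s^3 - 8*s^2 + 15*s) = (s - 3)*(s + 4)*(s^2 - 5*s) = (s - 5)*(s - 3)*(s + 4)*(s)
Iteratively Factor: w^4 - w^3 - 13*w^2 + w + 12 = (w - 4)*(w^3 + 3*w^2 - w - 3) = (w - 4)*(w + 1)*(w^2 + 2*w - 3) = (w - 4)*(w - 1)*(w + 1)*(w + 3)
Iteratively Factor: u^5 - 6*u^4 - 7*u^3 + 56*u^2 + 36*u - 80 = (u + 2)*(u^4 - 8*u^3 + 9*u^2 + 38*u - 40) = (u + 2)^2*(u^3 - 10*u^2 + 29*u - 20) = (u - 5)*(u + 2)^2*(u^2 - 5*u + 4) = (u - 5)*(u - 1)*(u + 2)^2*(u - 4)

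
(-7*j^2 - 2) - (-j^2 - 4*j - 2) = -6*j^2 + 4*j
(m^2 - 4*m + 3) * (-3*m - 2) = -3*m^3 + 10*m^2 - m - 6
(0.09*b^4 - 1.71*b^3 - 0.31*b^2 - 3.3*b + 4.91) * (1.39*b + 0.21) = 0.1251*b^5 - 2.358*b^4 - 0.79*b^3 - 4.6521*b^2 + 6.1319*b + 1.0311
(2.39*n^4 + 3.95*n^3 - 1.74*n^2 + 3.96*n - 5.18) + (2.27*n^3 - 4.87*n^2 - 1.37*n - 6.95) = 2.39*n^4 + 6.22*n^3 - 6.61*n^2 + 2.59*n - 12.13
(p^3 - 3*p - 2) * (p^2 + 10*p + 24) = p^5 + 10*p^4 + 21*p^3 - 32*p^2 - 92*p - 48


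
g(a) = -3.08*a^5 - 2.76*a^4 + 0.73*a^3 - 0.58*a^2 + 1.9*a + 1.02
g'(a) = -15.4*a^4 - 11.04*a^3 + 2.19*a^2 - 1.16*a + 1.9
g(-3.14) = 638.58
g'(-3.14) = -1128.14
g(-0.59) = -0.57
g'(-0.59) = 3.75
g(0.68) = 1.24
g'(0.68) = -4.64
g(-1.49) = 3.50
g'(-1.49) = -30.89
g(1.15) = -7.47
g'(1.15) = -40.26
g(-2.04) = 49.55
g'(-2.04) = -159.61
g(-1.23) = -1.20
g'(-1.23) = -8.06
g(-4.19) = 3056.10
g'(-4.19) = -3889.23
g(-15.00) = 2196528.27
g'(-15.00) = -741852.95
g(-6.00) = 20184.18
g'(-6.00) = -17486.06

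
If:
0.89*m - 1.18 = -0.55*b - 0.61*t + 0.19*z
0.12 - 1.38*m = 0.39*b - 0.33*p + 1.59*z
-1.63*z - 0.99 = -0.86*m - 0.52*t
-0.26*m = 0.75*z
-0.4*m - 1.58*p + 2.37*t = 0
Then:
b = 0.53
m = 0.38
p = 1.21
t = 0.87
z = -0.13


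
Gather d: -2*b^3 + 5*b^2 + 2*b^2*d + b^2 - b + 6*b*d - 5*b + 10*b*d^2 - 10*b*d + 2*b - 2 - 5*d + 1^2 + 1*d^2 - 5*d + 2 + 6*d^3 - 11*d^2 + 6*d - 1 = -2*b^3 + 6*b^2 - 4*b + 6*d^3 + d^2*(10*b - 10) + d*(2*b^2 - 4*b - 4)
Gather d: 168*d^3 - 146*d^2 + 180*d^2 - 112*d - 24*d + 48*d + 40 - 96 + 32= 168*d^3 + 34*d^2 - 88*d - 24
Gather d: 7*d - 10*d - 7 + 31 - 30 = -3*d - 6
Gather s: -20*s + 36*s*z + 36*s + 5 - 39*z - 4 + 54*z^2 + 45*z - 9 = s*(36*z + 16) + 54*z^2 + 6*z - 8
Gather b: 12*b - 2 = 12*b - 2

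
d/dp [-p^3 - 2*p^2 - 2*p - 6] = -3*p^2 - 4*p - 2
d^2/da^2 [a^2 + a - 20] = 2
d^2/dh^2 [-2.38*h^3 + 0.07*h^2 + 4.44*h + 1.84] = 0.14 - 14.28*h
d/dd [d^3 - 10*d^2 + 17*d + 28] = 3*d^2 - 20*d + 17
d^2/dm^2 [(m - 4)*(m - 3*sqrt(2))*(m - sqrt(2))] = 6*m - 8*sqrt(2) - 8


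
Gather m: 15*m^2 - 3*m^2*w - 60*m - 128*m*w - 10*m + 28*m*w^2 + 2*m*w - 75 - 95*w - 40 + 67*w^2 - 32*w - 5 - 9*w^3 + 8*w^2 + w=m^2*(15 - 3*w) + m*(28*w^2 - 126*w - 70) - 9*w^3 + 75*w^2 - 126*w - 120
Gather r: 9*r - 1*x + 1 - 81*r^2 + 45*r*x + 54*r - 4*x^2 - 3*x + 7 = -81*r^2 + r*(45*x + 63) - 4*x^2 - 4*x + 8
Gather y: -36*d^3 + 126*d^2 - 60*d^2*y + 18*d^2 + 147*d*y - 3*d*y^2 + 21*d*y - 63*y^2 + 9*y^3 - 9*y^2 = -36*d^3 + 144*d^2 + 9*y^3 + y^2*(-3*d - 72) + y*(-60*d^2 + 168*d)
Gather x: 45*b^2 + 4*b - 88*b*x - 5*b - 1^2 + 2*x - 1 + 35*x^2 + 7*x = 45*b^2 - b + 35*x^2 + x*(9 - 88*b) - 2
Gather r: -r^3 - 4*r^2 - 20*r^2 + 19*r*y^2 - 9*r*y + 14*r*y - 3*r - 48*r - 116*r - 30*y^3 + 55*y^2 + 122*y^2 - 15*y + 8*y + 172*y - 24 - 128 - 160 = -r^3 - 24*r^2 + r*(19*y^2 + 5*y - 167) - 30*y^3 + 177*y^2 + 165*y - 312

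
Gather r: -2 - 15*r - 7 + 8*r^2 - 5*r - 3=8*r^2 - 20*r - 12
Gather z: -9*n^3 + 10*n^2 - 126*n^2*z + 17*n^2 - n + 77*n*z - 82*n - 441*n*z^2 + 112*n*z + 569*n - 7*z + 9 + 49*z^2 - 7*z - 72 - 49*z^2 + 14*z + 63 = -9*n^3 + 27*n^2 - 441*n*z^2 + 486*n + z*(-126*n^2 + 189*n)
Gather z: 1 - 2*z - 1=-2*z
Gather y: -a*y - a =-a*y - a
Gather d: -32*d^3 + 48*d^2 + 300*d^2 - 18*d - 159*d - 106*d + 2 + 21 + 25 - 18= -32*d^3 + 348*d^2 - 283*d + 30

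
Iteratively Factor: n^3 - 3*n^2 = (n)*(n^2 - 3*n) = n^2*(n - 3)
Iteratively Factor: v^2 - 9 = (v - 3)*(v + 3)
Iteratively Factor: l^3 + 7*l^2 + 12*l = (l + 3)*(l^2 + 4*l) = l*(l + 3)*(l + 4)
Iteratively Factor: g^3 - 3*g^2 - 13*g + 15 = (g - 5)*(g^2 + 2*g - 3) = (g - 5)*(g + 3)*(g - 1)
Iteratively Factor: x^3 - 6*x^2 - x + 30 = (x - 5)*(x^2 - x - 6) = (x - 5)*(x - 3)*(x + 2)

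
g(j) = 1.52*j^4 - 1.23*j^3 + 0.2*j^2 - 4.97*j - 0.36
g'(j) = 6.08*j^3 - 3.69*j^2 + 0.4*j - 4.97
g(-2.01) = 45.24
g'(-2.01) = -70.06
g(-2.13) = 54.31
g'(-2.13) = -81.32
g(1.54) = -3.48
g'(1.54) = 9.10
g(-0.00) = -0.36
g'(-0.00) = -4.97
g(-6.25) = 2658.14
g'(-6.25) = -1635.99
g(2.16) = 10.53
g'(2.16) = 39.95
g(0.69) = -3.75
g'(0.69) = -4.45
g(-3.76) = 390.34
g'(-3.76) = -381.84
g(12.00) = 29362.08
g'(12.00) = 9974.71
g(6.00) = 1681.26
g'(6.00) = 1177.87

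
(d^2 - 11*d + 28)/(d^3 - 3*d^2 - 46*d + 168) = (d - 7)/(d^2 + d - 42)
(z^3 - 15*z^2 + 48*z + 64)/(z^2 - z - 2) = (z^2 - 16*z + 64)/(z - 2)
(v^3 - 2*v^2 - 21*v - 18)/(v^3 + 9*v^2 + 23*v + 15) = (v - 6)/(v + 5)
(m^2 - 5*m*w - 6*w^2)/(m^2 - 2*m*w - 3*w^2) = (-m + 6*w)/(-m + 3*w)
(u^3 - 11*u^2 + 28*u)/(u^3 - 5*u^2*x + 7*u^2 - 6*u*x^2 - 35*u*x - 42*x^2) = u*(-u^2 + 11*u - 28)/(-u^3 + 5*u^2*x - 7*u^2 + 6*u*x^2 + 35*u*x + 42*x^2)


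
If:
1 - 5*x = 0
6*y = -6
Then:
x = 1/5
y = -1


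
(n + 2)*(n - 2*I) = n^2 + 2*n - 2*I*n - 4*I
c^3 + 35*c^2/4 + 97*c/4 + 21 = (c + 7/4)*(c + 3)*(c + 4)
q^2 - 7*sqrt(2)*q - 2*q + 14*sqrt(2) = (q - 2)*(q - 7*sqrt(2))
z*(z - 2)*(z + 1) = z^3 - z^2 - 2*z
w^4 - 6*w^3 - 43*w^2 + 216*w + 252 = (w - 7)*(w - 6)*(w + 1)*(w + 6)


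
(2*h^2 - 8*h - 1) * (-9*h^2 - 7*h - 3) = -18*h^4 + 58*h^3 + 59*h^2 + 31*h + 3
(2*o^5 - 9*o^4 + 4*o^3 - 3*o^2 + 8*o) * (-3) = -6*o^5 + 27*o^4 - 12*o^3 + 9*o^2 - 24*o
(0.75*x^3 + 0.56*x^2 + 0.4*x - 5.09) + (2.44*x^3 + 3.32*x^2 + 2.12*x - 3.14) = 3.19*x^3 + 3.88*x^2 + 2.52*x - 8.23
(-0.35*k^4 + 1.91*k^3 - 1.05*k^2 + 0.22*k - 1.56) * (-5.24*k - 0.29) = 1.834*k^5 - 9.9069*k^4 + 4.9481*k^3 - 0.8483*k^2 + 8.1106*k + 0.4524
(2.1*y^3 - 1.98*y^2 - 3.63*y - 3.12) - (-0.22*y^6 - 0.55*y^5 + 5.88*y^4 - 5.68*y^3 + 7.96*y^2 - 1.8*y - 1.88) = 0.22*y^6 + 0.55*y^5 - 5.88*y^4 + 7.78*y^3 - 9.94*y^2 - 1.83*y - 1.24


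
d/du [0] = 0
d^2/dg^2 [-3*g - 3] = 0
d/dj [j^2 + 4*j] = 2*j + 4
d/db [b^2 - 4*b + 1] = 2*b - 4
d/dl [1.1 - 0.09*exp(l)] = -0.09*exp(l)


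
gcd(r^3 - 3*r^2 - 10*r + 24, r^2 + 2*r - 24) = r - 4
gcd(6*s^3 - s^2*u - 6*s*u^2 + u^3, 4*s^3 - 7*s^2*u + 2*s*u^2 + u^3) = s - u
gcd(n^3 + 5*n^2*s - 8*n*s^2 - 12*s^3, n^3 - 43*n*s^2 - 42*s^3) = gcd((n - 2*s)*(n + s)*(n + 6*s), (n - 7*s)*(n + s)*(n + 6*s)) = n^2 + 7*n*s + 6*s^2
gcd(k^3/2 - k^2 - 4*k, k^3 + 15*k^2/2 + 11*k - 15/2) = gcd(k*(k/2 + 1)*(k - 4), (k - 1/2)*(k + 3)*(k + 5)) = 1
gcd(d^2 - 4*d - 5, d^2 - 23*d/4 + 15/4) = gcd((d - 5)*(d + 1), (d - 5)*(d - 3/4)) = d - 5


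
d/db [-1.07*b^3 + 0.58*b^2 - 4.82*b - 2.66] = -3.21*b^2 + 1.16*b - 4.82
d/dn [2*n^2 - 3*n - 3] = 4*n - 3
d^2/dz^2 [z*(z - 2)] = 2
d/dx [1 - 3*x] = -3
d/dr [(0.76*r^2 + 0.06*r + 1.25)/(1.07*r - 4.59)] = (0.8132*r^2 - 6.9768*r - 1.6129)/(1.1449*r^2 - 9.8226*r + 21.0681)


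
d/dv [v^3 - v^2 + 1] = v*(3*v - 2)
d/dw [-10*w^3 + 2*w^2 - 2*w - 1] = -30*w^2 + 4*w - 2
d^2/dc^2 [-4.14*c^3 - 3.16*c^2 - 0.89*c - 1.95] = -24.84*c - 6.32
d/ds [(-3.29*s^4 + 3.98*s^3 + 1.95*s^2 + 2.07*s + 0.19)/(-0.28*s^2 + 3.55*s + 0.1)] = (1.8424*s^5 - 36.1529*s^4 + 26.942*s^3 + 8.6961*s^2 + 0.4964*s - 0.4675)/(0.0784*s^4 - 1.988*s^3 + 12.5465*s^2 + 0.71*s + 0.01)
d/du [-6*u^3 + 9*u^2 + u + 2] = -18*u^2 + 18*u + 1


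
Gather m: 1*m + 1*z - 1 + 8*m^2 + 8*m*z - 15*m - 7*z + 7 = 8*m^2 + m*(8*z - 14) - 6*z + 6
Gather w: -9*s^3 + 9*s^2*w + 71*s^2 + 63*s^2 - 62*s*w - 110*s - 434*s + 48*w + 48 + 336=-9*s^3 + 134*s^2 - 544*s + w*(9*s^2 - 62*s + 48) + 384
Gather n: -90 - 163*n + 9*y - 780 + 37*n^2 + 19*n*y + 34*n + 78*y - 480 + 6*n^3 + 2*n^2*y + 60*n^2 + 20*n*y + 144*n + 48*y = 6*n^3 + n^2*(2*y + 97) + n*(39*y + 15) + 135*y - 1350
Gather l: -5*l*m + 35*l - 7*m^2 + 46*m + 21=l*(35 - 5*m) - 7*m^2 + 46*m + 21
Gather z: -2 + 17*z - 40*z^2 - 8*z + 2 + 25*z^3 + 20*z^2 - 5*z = 25*z^3 - 20*z^2 + 4*z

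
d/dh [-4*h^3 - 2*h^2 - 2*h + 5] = -12*h^2 - 4*h - 2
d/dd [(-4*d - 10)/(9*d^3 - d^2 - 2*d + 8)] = 2*(36*d^3 + 133*d^2 - 10*d - 26)/(81*d^6 - 18*d^5 - 35*d^4 + 148*d^3 - 12*d^2 - 32*d + 64)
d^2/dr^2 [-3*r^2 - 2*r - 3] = -6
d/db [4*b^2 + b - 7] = 8*b + 1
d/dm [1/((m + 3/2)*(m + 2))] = 2*(-4*m - 7)/(4*m^4 + 28*m^3 + 73*m^2 + 84*m + 36)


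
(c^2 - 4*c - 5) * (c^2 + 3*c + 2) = c^4 - c^3 - 15*c^2 - 23*c - 10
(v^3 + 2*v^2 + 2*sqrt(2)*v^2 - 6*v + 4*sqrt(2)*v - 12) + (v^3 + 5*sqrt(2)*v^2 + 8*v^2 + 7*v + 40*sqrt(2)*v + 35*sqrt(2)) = 2*v^3 + 7*sqrt(2)*v^2 + 10*v^2 + v + 44*sqrt(2)*v - 12 + 35*sqrt(2)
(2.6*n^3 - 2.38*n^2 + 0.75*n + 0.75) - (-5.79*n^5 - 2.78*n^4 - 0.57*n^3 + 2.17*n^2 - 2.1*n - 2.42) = 5.79*n^5 + 2.78*n^4 + 3.17*n^3 - 4.55*n^2 + 2.85*n + 3.17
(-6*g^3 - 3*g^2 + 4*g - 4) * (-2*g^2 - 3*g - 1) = 12*g^5 + 24*g^4 + 7*g^3 - g^2 + 8*g + 4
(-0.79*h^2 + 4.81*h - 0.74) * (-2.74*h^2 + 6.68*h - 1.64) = 2.1646*h^4 - 18.4566*h^3 + 35.454*h^2 - 12.8316*h + 1.2136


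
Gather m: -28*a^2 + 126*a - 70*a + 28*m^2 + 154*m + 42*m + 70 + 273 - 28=-28*a^2 + 56*a + 28*m^2 + 196*m + 315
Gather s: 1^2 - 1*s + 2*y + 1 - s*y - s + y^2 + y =s*(-y - 2) + y^2 + 3*y + 2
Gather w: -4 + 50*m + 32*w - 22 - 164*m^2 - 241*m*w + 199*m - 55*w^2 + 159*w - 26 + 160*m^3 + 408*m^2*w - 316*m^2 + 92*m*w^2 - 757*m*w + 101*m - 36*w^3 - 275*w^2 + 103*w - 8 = 160*m^3 - 480*m^2 + 350*m - 36*w^3 + w^2*(92*m - 330) + w*(408*m^2 - 998*m + 294) - 60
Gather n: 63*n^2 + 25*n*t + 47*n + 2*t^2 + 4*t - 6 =63*n^2 + n*(25*t + 47) + 2*t^2 + 4*t - 6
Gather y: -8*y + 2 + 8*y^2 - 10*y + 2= 8*y^2 - 18*y + 4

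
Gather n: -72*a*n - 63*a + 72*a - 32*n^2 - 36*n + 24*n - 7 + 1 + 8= 9*a - 32*n^2 + n*(-72*a - 12) + 2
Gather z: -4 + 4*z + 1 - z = 3*z - 3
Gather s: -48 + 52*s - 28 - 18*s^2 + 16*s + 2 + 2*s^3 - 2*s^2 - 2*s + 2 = 2*s^3 - 20*s^2 + 66*s - 72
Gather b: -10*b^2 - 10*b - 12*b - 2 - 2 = -10*b^2 - 22*b - 4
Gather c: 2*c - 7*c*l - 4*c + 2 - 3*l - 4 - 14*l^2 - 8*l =c*(-7*l - 2) - 14*l^2 - 11*l - 2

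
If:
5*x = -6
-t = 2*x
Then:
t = 12/5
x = -6/5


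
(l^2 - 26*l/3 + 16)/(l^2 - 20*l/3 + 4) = (3*l - 8)/(3*l - 2)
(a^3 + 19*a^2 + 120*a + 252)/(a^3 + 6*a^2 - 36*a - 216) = (a + 7)/(a - 6)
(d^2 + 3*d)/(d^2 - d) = (d + 3)/(d - 1)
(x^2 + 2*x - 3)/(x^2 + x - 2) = (x + 3)/(x + 2)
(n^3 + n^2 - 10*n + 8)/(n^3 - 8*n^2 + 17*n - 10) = (n + 4)/(n - 5)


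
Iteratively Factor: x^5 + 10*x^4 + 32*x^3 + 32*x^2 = (x + 4)*(x^4 + 6*x^3 + 8*x^2) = (x + 2)*(x + 4)*(x^3 + 4*x^2) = x*(x + 2)*(x + 4)*(x^2 + 4*x) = x*(x + 2)*(x + 4)^2*(x)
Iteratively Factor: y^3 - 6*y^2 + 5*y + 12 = (y + 1)*(y^2 - 7*y + 12) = (y - 4)*(y + 1)*(y - 3)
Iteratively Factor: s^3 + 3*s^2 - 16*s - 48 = (s + 3)*(s^2 - 16) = (s + 3)*(s + 4)*(s - 4)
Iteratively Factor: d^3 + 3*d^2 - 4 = (d - 1)*(d^2 + 4*d + 4) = (d - 1)*(d + 2)*(d + 2)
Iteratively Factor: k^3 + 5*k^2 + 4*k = (k + 4)*(k^2 + k) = (k + 1)*(k + 4)*(k)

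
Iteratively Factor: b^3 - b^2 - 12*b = (b - 4)*(b^2 + 3*b) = b*(b - 4)*(b + 3)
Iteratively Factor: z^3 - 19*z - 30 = (z + 2)*(z^2 - 2*z - 15) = (z + 2)*(z + 3)*(z - 5)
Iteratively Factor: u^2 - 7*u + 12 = (u - 3)*(u - 4)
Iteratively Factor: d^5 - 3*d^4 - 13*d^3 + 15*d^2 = (d)*(d^4 - 3*d^3 - 13*d^2 + 15*d) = d*(d - 1)*(d^3 - 2*d^2 - 15*d) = d^2*(d - 1)*(d^2 - 2*d - 15) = d^2*(d - 1)*(d + 3)*(d - 5)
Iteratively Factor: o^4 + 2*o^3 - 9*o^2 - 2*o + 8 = (o + 4)*(o^3 - 2*o^2 - o + 2) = (o - 1)*(o + 4)*(o^2 - o - 2) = (o - 1)*(o + 1)*(o + 4)*(o - 2)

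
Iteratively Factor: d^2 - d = (d)*(d - 1)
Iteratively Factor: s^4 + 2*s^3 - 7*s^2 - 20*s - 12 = (s + 2)*(s^3 - 7*s - 6) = (s + 2)^2*(s^2 - 2*s - 3) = (s + 1)*(s + 2)^2*(s - 3)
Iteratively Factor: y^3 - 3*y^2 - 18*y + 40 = (y - 5)*(y^2 + 2*y - 8) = (y - 5)*(y - 2)*(y + 4)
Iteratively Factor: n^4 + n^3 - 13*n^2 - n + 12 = (n - 3)*(n^3 + 4*n^2 - n - 4) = (n - 3)*(n + 1)*(n^2 + 3*n - 4) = (n - 3)*(n - 1)*(n + 1)*(n + 4)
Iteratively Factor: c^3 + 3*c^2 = (c)*(c^2 + 3*c) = c*(c + 3)*(c)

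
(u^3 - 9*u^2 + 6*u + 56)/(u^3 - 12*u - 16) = (u - 7)/(u + 2)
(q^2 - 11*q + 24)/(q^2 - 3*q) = (q - 8)/q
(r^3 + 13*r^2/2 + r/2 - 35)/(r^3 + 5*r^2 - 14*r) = (2*r^2 + 17*r + 35)/(2*r*(r + 7))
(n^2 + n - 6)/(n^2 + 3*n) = (n - 2)/n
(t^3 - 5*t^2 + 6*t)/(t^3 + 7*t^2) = (t^2 - 5*t + 6)/(t*(t + 7))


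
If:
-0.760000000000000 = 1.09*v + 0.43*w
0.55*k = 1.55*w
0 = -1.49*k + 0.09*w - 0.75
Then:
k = -0.51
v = -0.63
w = -0.18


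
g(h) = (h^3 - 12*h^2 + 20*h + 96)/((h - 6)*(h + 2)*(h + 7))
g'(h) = (3*h^2 - 24*h + 20)/((h - 6)*(h + 2)*(h + 7)) - (h^3 - 12*h^2 + 20*h + 96)/((h - 6)*(h + 2)*(h + 7)^2) - (h^3 - 12*h^2 + 20*h + 96)/((h - 6)*(h + 2)^2*(h + 7)) - (h^3 - 12*h^2 + 20*h + 96)/((h - 6)^2*(h + 2)*(h + 7))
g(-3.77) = -3.64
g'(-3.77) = 1.44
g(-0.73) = -1.39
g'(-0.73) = 0.38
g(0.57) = -0.98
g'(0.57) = 0.26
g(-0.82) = -1.43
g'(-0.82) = 0.39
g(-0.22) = -1.21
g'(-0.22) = 0.33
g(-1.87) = -1.92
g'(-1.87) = 0.57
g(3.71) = -0.40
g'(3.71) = 0.13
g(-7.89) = 17.85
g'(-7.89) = 18.94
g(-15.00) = 2.88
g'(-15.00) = 0.23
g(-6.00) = -14.00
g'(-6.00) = 15.00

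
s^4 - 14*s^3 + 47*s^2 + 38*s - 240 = (s - 8)*(s - 5)*(s - 3)*(s + 2)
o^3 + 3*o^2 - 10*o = o*(o - 2)*(o + 5)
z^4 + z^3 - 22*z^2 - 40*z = z*(z - 5)*(z + 2)*(z + 4)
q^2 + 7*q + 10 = (q + 2)*(q + 5)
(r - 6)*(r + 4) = r^2 - 2*r - 24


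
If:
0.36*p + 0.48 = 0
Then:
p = -1.33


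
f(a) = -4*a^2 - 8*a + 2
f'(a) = -8*a - 8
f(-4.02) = -30.48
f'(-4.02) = 24.16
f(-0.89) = 5.95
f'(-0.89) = -0.88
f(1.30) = -15.16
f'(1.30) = -18.40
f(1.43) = -17.62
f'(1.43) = -19.44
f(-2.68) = -5.29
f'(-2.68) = 13.44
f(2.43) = -41.06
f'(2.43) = -27.44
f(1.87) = -26.95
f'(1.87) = -22.96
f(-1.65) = 4.31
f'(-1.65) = 5.20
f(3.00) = -58.00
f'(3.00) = -32.00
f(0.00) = 2.00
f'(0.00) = -8.00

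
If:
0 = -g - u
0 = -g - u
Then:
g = -u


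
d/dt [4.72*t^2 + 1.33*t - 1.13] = 9.44*t + 1.33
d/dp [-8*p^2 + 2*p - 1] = 2 - 16*p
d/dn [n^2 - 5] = 2*n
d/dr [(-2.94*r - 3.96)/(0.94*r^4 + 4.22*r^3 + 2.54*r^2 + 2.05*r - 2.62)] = (8.2908*r^4 + 39.7032*r^3 + 57.6012*r^2 + 20.1168*r + 15.8208)/(0.8836*r^8 + 7.9336*r^7 + 22.5836*r^6 + 25.2916*r^5 + 18.828*r^4 - 11.6988*r^3 - 9.1071*r^2 - 10.742*r + 6.8644)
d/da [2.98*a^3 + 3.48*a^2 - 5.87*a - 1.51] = 8.94*a^2 + 6.96*a - 5.87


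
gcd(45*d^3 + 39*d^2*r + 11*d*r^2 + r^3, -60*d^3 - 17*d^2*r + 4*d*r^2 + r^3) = 15*d^2 + 8*d*r + r^2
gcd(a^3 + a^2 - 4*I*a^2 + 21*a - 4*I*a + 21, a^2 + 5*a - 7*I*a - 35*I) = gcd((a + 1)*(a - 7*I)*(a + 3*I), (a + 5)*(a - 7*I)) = a - 7*I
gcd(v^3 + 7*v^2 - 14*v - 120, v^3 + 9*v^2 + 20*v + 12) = v + 6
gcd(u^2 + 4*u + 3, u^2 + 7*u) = 1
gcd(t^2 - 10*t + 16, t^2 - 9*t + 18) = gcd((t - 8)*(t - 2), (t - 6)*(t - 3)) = 1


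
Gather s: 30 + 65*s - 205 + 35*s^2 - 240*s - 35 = 35*s^2 - 175*s - 210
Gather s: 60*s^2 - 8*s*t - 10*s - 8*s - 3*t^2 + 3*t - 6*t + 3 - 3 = 60*s^2 + s*(-8*t - 18) - 3*t^2 - 3*t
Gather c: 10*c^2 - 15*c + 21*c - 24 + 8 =10*c^2 + 6*c - 16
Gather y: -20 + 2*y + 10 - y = y - 10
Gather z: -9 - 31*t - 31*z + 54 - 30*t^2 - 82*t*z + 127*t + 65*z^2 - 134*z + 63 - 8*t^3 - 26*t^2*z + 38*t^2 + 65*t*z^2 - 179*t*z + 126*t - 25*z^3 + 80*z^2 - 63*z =-8*t^3 + 8*t^2 + 222*t - 25*z^3 + z^2*(65*t + 145) + z*(-26*t^2 - 261*t - 228) + 108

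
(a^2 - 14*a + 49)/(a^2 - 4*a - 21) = (a - 7)/(a + 3)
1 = 1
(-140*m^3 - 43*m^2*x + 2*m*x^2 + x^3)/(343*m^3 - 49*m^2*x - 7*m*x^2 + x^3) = (20*m^2 + 9*m*x + x^2)/(-49*m^2 + x^2)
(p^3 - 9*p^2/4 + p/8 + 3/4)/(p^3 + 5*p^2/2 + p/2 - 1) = (8*p^3 - 18*p^2 + p + 6)/(4*(2*p^3 + 5*p^2 + p - 2))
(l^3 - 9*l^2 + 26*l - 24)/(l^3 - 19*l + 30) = (l - 4)/(l + 5)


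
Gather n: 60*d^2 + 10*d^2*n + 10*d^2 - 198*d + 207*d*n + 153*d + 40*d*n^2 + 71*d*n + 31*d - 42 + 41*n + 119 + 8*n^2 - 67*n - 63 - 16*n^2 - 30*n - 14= 70*d^2 - 14*d + n^2*(40*d - 8) + n*(10*d^2 + 278*d - 56)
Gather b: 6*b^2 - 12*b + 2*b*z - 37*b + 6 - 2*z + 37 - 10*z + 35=6*b^2 + b*(2*z - 49) - 12*z + 78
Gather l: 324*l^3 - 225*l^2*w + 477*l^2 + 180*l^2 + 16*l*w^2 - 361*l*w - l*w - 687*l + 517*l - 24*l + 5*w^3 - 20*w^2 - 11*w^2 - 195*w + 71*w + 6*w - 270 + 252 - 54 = 324*l^3 + l^2*(657 - 225*w) + l*(16*w^2 - 362*w - 194) + 5*w^3 - 31*w^2 - 118*w - 72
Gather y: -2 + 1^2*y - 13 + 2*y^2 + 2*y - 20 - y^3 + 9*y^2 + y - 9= -y^3 + 11*y^2 + 4*y - 44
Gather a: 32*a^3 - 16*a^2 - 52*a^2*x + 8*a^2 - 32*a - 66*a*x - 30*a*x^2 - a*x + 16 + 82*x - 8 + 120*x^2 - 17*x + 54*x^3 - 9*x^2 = 32*a^3 + a^2*(-52*x - 8) + a*(-30*x^2 - 67*x - 32) + 54*x^3 + 111*x^2 + 65*x + 8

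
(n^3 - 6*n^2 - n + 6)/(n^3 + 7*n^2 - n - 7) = (n - 6)/(n + 7)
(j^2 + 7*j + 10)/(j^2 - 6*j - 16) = (j + 5)/(j - 8)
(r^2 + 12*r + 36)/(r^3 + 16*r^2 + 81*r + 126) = (r + 6)/(r^2 + 10*r + 21)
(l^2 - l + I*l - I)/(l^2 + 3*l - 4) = (l + I)/(l + 4)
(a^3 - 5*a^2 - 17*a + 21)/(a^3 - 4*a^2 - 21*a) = (a - 1)/a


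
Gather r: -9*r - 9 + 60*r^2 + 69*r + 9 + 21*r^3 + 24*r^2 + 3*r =21*r^3 + 84*r^2 + 63*r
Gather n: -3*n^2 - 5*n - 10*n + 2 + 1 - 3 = -3*n^2 - 15*n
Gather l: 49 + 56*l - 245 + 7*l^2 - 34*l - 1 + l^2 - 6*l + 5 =8*l^2 + 16*l - 192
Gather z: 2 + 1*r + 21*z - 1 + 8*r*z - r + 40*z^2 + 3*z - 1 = 40*z^2 + z*(8*r + 24)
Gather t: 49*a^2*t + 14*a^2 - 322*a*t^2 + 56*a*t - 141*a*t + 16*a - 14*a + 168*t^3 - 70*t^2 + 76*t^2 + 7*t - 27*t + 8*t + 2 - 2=14*a^2 + 2*a + 168*t^3 + t^2*(6 - 322*a) + t*(49*a^2 - 85*a - 12)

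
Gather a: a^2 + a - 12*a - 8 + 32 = a^2 - 11*a + 24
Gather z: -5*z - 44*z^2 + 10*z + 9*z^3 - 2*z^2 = 9*z^3 - 46*z^2 + 5*z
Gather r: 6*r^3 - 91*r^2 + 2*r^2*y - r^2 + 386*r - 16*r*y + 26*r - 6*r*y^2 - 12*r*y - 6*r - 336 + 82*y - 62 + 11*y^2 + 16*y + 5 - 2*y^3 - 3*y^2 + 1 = 6*r^3 + r^2*(2*y - 92) + r*(-6*y^2 - 28*y + 406) - 2*y^3 + 8*y^2 + 98*y - 392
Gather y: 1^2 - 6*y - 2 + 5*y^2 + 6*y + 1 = 5*y^2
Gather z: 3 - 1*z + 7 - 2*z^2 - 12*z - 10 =-2*z^2 - 13*z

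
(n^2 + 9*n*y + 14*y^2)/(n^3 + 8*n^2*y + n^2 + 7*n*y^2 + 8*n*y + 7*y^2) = (n + 2*y)/(n^2 + n*y + n + y)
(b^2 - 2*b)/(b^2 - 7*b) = (b - 2)/(b - 7)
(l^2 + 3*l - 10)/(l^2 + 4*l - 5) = (l - 2)/(l - 1)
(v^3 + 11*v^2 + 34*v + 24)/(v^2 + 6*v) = v + 5 + 4/v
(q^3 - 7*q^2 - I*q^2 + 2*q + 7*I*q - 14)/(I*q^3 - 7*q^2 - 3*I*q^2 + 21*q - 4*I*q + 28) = (-I*q^3 + q^2*(-1 + 7*I) + q*(7 - 2*I) + 14*I)/(q^3 + q^2*(-3 + 7*I) - q*(4 + 21*I) - 28*I)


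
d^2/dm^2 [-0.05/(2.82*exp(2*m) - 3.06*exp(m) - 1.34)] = ((0.564*exp(m) - 0.153)*(-2.82*exp(2*m) + 3.06*exp(m) + 1.34) + 0.05*(5.64*exp(m) - 3.06)*(11.28*exp(m) - 6.12)*exp(m))*exp(m)/(-2.82*exp(2*m) + 3.06*exp(m) + 1.34)^3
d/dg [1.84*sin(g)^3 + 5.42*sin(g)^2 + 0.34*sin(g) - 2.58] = (5.52*sin(g)^2 + 10.84*sin(g) + 0.34)*cos(g)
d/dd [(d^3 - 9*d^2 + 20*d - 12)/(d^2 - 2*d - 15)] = (d^4 - 4*d^3 - 47*d^2 + 294*d - 324)/(d^4 - 4*d^3 - 26*d^2 + 60*d + 225)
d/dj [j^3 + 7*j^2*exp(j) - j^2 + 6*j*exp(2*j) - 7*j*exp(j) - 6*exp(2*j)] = 7*j^2*exp(j) + 3*j^2 + 12*j*exp(2*j) + 7*j*exp(j) - 2*j - 6*exp(2*j) - 7*exp(j)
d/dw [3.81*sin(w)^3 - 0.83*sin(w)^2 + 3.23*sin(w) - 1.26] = (11.43*sin(w)^2 - 1.66*sin(w) + 3.23)*cos(w)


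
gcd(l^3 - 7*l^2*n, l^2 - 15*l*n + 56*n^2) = l - 7*n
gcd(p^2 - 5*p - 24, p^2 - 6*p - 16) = p - 8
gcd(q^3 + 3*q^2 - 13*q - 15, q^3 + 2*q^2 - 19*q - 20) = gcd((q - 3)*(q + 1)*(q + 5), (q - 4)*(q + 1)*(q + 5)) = q^2 + 6*q + 5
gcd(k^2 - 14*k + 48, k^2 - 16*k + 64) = k - 8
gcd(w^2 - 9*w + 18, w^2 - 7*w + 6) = w - 6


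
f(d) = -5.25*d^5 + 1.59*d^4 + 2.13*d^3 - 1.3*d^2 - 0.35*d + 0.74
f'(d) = -26.25*d^4 + 6.36*d^3 + 6.39*d^2 - 2.6*d - 0.35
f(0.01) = 0.74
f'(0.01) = -0.38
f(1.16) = -6.24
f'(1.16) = -32.37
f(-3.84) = 4591.47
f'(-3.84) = -5963.87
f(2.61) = -533.24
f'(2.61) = -1068.65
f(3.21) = -1563.81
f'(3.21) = -2519.57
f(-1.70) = 74.94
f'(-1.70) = -227.95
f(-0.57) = 0.61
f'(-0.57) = -0.74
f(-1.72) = 79.61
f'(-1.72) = -239.08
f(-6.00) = 42380.60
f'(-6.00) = -35148.47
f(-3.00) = 1337.12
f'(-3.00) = -2233.01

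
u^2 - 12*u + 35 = (u - 7)*(u - 5)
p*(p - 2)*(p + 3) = p^3 + p^2 - 6*p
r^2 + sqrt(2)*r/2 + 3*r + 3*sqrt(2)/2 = (r + 3)*(r + sqrt(2)/2)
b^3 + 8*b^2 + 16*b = b*(b + 4)^2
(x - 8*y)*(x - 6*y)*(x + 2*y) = x^3 - 12*x^2*y + 20*x*y^2 + 96*y^3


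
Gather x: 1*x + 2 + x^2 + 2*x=x^2 + 3*x + 2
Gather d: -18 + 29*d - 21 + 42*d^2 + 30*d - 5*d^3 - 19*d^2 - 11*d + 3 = -5*d^3 + 23*d^2 + 48*d - 36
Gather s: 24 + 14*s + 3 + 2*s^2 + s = 2*s^2 + 15*s + 27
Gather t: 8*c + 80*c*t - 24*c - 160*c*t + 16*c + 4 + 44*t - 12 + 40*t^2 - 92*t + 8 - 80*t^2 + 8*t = -40*t^2 + t*(-80*c - 40)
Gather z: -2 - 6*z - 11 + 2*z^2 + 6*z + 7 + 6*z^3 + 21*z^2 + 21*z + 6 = 6*z^3 + 23*z^2 + 21*z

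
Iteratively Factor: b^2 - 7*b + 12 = (b - 4)*(b - 3)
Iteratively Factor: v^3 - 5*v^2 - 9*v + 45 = (v - 3)*(v^2 - 2*v - 15) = (v - 5)*(v - 3)*(v + 3)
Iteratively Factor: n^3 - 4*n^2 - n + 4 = (n - 1)*(n^2 - 3*n - 4) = (n - 4)*(n - 1)*(n + 1)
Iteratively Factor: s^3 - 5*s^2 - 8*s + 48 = (s - 4)*(s^2 - s - 12) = (s - 4)*(s + 3)*(s - 4)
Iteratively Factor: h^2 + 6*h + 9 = (h + 3)*(h + 3)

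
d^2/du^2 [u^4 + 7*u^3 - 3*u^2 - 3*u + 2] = 12*u^2 + 42*u - 6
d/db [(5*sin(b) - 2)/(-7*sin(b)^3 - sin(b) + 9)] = (70*sin(b)^3 - 42*sin(b)^2 + 43)*cos(b)/(7*sin(b)^3 + sin(b) - 9)^2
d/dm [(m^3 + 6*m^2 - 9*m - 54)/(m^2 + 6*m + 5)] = (m^4 + 12*m^3 + 60*m^2 + 168*m + 279)/(m^4 + 12*m^3 + 46*m^2 + 60*m + 25)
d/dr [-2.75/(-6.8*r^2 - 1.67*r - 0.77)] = (-37.4*r - 4.5925)/(6.8*r^2 + 1.67*r + 0.77)^2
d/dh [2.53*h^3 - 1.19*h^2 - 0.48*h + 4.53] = 7.59*h^2 - 2.38*h - 0.48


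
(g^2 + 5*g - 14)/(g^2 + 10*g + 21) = (g - 2)/(g + 3)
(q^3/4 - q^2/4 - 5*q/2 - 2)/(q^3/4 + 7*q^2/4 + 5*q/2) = (q^2 - 3*q - 4)/(q*(q + 5))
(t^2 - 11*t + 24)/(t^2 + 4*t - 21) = (t - 8)/(t + 7)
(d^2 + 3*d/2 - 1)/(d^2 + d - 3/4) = 2*(d + 2)/(2*d + 3)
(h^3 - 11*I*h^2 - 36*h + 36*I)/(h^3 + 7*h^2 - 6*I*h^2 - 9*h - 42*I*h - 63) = (h^2 - 8*I*h - 12)/(h^2 + h*(7 - 3*I) - 21*I)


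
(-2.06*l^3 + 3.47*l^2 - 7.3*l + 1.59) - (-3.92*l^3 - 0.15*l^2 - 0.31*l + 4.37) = 1.86*l^3 + 3.62*l^2 - 6.99*l - 2.78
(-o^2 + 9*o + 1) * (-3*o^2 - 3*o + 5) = 3*o^4 - 24*o^3 - 35*o^2 + 42*o + 5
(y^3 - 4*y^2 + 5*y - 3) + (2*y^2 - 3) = y^3 - 2*y^2 + 5*y - 6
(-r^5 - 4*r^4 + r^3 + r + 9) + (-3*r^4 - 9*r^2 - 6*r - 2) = -r^5 - 7*r^4 + r^3 - 9*r^2 - 5*r + 7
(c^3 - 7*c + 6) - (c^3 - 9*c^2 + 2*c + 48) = 9*c^2 - 9*c - 42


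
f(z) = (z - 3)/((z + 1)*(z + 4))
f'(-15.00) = -0.01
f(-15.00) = -0.12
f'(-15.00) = -0.01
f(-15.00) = -0.12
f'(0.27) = 0.70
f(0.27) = -0.50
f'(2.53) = 0.05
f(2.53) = -0.02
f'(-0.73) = 18.07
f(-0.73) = -4.22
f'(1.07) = 0.22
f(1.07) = -0.18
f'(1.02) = 0.23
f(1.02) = -0.20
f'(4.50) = 0.01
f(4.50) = 0.03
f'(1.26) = 0.18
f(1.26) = -0.15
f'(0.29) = 0.67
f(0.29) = -0.49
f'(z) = -(z - 3)/((z + 1)*(z + 4)^2) - (z - 3)/((z + 1)^2*(z + 4)) + 1/((z + 1)*(z + 4))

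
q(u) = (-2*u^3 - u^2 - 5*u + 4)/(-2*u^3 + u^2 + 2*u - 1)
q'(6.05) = -0.07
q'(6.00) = -0.07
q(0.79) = -7.16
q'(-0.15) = -0.78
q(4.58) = 1.42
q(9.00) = 1.16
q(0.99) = -198.48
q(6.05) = 1.28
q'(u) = (-6*u^2 - 2*u - 5)/(-2*u^3 + u^2 + 2*u - 1) + (6*u^2 - 2*u - 2)*(-2*u^3 - u^2 - 5*u + 4)/(-2*u^3 + u^2 + 2*u - 1)^2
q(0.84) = -10.45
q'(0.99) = -20002.36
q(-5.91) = 0.95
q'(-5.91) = 0.01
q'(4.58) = -0.14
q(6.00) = 1.28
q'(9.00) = -0.02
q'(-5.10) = 0.02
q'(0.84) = -83.40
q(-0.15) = -3.73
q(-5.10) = 0.96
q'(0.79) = -52.76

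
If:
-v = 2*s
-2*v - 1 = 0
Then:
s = 1/4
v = -1/2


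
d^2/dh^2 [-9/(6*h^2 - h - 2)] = 18*(-36*h^2 + 6*h + (12*h - 1)^2 + 12)/(-6*h^2 + h + 2)^3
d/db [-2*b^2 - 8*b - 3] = -4*b - 8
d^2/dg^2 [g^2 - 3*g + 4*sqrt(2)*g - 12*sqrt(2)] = 2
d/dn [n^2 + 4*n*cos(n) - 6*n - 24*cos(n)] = -4*n*sin(n) + 2*n + 24*sin(n) + 4*cos(n) - 6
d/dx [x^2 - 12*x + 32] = 2*x - 12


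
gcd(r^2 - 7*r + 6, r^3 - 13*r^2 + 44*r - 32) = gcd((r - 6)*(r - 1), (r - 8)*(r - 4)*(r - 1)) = r - 1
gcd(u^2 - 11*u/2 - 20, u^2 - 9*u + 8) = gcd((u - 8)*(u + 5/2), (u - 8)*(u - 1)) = u - 8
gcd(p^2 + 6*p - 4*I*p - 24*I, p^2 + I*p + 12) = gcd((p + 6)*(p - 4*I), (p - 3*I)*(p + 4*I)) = 1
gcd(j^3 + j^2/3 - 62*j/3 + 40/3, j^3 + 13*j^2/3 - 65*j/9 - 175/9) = j + 5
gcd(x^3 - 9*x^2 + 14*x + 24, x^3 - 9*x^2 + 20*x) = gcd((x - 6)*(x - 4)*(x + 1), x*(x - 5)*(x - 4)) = x - 4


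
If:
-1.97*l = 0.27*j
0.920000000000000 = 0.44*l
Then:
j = -15.26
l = 2.09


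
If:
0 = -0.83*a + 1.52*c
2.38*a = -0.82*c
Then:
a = 0.00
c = 0.00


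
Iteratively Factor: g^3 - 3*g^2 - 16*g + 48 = (g + 4)*(g^2 - 7*g + 12) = (g - 3)*(g + 4)*(g - 4)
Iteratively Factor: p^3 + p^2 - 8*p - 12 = (p + 2)*(p^2 - p - 6) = (p - 3)*(p + 2)*(p + 2)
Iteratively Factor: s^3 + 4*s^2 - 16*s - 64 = (s - 4)*(s^2 + 8*s + 16) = (s - 4)*(s + 4)*(s + 4)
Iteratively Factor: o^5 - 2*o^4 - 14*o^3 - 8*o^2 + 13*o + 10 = (o - 1)*(o^4 - o^3 - 15*o^2 - 23*o - 10) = (o - 1)*(o + 1)*(o^3 - 2*o^2 - 13*o - 10) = (o - 1)*(o + 1)^2*(o^2 - 3*o - 10) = (o - 1)*(o + 1)^2*(o + 2)*(o - 5)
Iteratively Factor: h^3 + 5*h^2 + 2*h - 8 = (h + 4)*(h^2 + h - 2) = (h - 1)*(h + 4)*(h + 2)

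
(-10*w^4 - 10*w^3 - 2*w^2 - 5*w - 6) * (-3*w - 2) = 30*w^5 + 50*w^4 + 26*w^3 + 19*w^2 + 28*w + 12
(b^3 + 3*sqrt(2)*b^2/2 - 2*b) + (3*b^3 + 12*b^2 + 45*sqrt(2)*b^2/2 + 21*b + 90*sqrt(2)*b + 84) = 4*b^3 + 12*b^2 + 24*sqrt(2)*b^2 + 19*b + 90*sqrt(2)*b + 84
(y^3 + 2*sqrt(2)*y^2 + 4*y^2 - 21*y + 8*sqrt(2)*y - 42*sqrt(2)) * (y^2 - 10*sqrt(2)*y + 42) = y^5 - 8*sqrt(2)*y^4 + 4*y^4 - 32*sqrt(2)*y^3 - 19*y^3 + 8*y^2 + 252*sqrt(2)*y^2 - 42*y + 336*sqrt(2)*y - 1764*sqrt(2)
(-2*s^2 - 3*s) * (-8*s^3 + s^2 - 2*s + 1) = 16*s^5 + 22*s^4 + s^3 + 4*s^2 - 3*s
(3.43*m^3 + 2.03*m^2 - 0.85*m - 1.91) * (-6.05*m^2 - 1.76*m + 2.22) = -20.7515*m^5 - 18.3183*m^4 + 9.1843*m^3 + 17.5581*m^2 + 1.4746*m - 4.2402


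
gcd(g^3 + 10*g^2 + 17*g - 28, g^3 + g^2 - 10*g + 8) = g^2 + 3*g - 4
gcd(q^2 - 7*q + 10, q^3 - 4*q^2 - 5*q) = q - 5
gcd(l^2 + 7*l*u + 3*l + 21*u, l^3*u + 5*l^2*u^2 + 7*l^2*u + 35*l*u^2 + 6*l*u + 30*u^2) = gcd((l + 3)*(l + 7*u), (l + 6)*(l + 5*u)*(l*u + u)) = 1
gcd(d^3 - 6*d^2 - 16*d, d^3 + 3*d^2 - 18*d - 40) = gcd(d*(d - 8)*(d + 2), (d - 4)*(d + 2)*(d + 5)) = d + 2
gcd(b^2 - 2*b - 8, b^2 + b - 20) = b - 4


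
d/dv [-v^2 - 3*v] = -2*v - 3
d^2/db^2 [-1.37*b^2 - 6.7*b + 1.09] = -2.74000000000000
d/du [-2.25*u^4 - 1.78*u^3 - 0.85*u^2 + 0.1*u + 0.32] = -9.0*u^3 - 5.34*u^2 - 1.7*u + 0.1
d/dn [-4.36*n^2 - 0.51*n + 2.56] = -8.72*n - 0.51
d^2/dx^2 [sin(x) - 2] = -sin(x)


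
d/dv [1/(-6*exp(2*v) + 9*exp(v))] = (4*exp(v) - 3)*exp(-v)/(3*(2*exp(v) - 3)^2)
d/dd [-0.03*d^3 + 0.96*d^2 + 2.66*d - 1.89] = -0.09*d^2 + 1.92*d + 2.66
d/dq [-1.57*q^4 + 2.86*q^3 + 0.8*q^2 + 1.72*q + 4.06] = -6.28*q^3 + 8.58*q^2 + 1.6*q + 1.72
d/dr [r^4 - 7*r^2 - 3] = 4*r^3 - 14*r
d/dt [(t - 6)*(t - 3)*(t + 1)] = 3*t^2 - 16*t + 9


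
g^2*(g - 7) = g^3 - 7*g^2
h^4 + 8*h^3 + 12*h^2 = h^2*(h + 2)*(h + 6)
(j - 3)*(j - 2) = j^2 - 5*j + 6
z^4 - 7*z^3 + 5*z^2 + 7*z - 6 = (z - 6)*(z - 1)^2*(z + 1)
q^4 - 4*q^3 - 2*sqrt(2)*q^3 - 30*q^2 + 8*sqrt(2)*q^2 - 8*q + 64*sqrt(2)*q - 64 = (q - 8)*(q + 4)*(q - sqrt(2))^2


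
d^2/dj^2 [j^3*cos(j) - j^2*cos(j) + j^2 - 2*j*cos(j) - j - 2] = -j^3*cos(j) - 6*j^2*sin(j) + j^2*cos(j) + 4*j*sin(j) + 8*j*cos(j) + 4*sin(j) - 2*cos(j) + 2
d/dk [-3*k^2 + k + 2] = 1 - 6*k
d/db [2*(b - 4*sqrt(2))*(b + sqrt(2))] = 4*b - 6*sqrt(2)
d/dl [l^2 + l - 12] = 2*l + 1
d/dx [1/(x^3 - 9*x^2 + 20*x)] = (-3*x^2 + 18*x - 20)/(x^2*(x^2 - 9*x + 20)^2)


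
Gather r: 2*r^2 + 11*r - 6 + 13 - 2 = 2*r^2 + 11*r + 5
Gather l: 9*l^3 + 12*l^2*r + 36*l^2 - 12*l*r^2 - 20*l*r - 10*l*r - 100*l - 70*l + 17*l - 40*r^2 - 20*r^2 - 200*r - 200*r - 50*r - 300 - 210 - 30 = 9*l^3 + l^2*(12*r + 36) + l*(-12*r^2 - 30*r - 153) - 60*r^2 - 450*r - 540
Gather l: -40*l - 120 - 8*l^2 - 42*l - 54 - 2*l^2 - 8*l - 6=-10*l^2 - 90*l - 180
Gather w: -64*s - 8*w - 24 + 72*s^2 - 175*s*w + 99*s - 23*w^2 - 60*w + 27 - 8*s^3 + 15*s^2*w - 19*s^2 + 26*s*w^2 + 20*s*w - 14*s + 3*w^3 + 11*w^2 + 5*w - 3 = -8*s^3 + 53*s^2 + 21*s + 3*w^3 + w^2*(26*s - 12) + w*(15*s^2 - 155*s - 63)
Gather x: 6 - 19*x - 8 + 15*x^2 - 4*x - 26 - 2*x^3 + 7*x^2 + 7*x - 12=-2*x^3 + 22*x^2 - 16*x - 40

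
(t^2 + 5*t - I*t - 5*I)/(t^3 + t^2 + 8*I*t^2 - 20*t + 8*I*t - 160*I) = (t - I)/(t^2 + t*(-4 + 8*I) - 32*I)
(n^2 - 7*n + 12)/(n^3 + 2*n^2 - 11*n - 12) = (n - 4)/(n^2 + 5*n + 4)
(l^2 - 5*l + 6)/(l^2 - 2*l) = (l - 3)/l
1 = 1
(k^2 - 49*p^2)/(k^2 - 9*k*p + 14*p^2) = (-k - 7*p)/(-k + 2*p)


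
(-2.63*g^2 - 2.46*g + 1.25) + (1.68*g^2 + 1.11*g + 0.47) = -0.95*g^2 - 1.35*g + 1.72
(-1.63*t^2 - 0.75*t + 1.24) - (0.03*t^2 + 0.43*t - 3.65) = -1.66*t^2 - 1.18*t + 4.89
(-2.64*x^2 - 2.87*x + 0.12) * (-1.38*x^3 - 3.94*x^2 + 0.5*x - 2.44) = 3.6432*x^5 + 14.3622*x^4 + 9.8222*x^3 + 4.5338*x^2 + 7.0628*x - 0.2928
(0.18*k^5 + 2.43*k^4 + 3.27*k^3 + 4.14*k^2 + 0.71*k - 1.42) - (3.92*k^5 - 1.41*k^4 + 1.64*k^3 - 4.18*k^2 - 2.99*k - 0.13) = -3.74*k^5 + 3.84*k^4 + 1.63*k^3 + 8.32*k^2 + 3.7*k - 1.29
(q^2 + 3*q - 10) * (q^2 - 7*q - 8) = q^4 - 4*q^3 - 39*q^2 + 46*q + 80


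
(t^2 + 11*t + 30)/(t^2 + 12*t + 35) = (t + 6)/(t + 7)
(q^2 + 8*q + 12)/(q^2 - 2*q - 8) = (q + 6)/(q - 4)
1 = 1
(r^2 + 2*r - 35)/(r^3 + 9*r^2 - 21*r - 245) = 1/(r + 7)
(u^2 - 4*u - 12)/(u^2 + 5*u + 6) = (u - 6)/(u + 3)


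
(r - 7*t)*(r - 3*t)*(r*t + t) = r^3*t - 10*r^2*t^2 + r^2*t + 21*r*t^3 - 10*r*t^2 + 21*t^3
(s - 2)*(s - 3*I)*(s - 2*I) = s^3 - 2*s^2 - 5*I*s^2 - 6*s + 10*I*s + 12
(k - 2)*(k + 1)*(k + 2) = k^3 + k^2 - 4*k - 4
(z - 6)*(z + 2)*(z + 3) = z^3 - z^2 - 24*z - 36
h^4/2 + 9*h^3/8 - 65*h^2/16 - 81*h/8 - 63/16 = (h/2 + 1/4)*(h - 3)*(h + 7/4)*(h + 3)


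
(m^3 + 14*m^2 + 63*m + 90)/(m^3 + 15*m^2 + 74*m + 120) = (m + 3)/(m + 4)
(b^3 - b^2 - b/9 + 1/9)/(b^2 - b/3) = b - 2/3 - 1/(3*b)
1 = 1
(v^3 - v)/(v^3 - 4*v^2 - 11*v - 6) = v*(v - 1)/(v^2 - 5*v - 6)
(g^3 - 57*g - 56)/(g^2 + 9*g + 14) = (g^2 - 7*g - 8)/(g + 2)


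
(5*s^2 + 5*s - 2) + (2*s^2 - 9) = 7*s^2 + 5*s - 11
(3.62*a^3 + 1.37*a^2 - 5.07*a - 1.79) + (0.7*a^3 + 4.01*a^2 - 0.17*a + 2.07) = 4.32*a^3 + 5.38*a^2 - 5.24*a + 0.28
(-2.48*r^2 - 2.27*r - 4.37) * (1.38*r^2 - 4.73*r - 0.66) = -3.4224*r^4 + 8.5978*r^3 + 6.3433*r^2 + 22.1683*r + 2.8842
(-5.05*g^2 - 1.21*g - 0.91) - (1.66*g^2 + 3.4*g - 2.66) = -6.71*g^2 - 4.61*g + 1.75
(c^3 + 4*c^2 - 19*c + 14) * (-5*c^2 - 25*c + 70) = -5*c^5 - 45*c^4 + 65*c^3 + 685*c^2 - 1680*c + 980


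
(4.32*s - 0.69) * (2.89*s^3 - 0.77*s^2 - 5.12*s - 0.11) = 12.4848*s^4 - 5.3205*s^3 - 21.5871*s^2 + 3.0576*s + 0.0759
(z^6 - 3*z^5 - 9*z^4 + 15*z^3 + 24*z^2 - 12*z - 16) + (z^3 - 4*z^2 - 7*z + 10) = z^6 - 3*z^5 - 9*z^4 + 16*z^3 + 20*z^2 - 19*z - 6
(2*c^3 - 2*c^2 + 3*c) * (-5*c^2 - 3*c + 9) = -10*c^5 + 4*c^4 + 9*c^3 - 27*c^2 + 27*c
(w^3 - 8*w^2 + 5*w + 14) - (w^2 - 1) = w^3 - 9*w^2 + 5*w + 15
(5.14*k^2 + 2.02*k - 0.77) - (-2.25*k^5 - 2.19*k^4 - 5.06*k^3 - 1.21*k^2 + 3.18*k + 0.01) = 2.25*k^5 + 2.19*k^4 + 5.06*k^3 + 6.35*k^2 - 1.16*k - 0.78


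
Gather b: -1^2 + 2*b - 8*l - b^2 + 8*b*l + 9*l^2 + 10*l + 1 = -b^2 + b*(8*l + 2) + 9*l^2 + 2*l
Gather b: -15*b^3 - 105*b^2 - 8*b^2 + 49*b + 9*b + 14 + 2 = -15*b^3 - 113*b^2 + 58*b + 16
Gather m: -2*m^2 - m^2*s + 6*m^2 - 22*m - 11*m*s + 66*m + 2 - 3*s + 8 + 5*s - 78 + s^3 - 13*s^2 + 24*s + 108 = m^2*(4 - s) + m*(44 - 11*s) + s^3 - 13*s^2 + 26*s + 40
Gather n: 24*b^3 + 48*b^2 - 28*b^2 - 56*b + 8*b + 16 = 24*b^3 + 20*b^2 - 48*b + 16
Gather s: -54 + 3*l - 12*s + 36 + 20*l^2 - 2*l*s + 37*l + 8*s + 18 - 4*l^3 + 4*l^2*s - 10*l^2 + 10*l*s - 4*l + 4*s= -4*l^3 + 10*l^2 + 36*l + s*(4*l^2 + 8*l)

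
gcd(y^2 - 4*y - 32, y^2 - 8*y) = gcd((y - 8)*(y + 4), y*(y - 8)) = y - 8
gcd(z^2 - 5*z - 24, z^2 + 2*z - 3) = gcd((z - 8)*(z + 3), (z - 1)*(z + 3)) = z + 3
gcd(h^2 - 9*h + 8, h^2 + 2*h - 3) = h - 1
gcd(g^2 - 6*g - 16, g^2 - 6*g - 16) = g^2 - 6*g - 16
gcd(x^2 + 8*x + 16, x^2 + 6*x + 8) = x + 4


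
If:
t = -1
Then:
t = -1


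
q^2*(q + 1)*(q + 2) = q^4 + 3*q^3 + 2*q^2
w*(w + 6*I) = w^2 + 6*I*w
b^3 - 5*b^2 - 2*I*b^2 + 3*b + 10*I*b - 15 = (b - 5)*(b - 3*I)*(b + I)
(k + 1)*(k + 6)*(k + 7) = k^3 + 14*k^2 + 55*k + 42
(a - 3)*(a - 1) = a^2 - 4*a + 3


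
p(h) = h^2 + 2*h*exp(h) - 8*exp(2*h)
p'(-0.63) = -5.40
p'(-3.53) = -7.22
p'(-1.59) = -4.09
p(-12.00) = 144.00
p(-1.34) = 0.55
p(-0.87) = -1.38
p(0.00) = -8.00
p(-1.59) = 1.55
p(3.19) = -4554.29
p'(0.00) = -14.00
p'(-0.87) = -4.44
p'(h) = 2*h*exp(h) + 2*h - 16*exp(2*h) + 2*exp(h)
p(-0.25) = -5.18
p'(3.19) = -9228.93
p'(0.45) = -33.91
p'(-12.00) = -24.00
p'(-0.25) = -9.04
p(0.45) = -18.06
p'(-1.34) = -3.96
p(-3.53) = 12.25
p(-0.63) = -2.54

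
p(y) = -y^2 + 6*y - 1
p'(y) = 6 - 2*y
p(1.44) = 5.57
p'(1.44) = 3.12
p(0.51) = 1.80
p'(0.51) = 4.98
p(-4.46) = -47.65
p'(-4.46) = 14.92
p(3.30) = 7.91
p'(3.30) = -0.60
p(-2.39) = -21.05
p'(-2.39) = 10.78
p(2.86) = 7.98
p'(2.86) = 0.28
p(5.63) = 1.08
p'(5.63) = -5.26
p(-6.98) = -91.60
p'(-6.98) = 19.96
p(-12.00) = -217.00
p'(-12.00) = 30.00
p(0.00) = -1.00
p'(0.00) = 6.00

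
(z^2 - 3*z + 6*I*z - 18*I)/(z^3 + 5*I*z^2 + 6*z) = (z - 3)/(z*(z - I))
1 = 1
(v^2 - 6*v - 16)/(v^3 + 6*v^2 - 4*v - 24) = (v - 8)/(v^2 + 4*v - 12)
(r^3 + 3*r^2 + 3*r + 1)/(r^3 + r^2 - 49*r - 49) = (r^2 + 2*r + 1)/(r^2 - 49)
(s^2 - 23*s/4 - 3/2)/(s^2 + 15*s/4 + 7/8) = 2*(s - 6)/(2*s + 7)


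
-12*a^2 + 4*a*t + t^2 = (-2*a + t)*(6*a + t)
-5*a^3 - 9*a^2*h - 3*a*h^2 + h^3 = (-5*a + h)*(a + h)^2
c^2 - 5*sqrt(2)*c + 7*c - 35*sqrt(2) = (c + 7)*(c - 5*sqrt(2))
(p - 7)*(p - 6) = p^2 - 13*p + 42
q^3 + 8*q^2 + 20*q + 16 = (q + 2)^2*(q + 4)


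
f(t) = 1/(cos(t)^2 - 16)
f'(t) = 2*sin(t)*cos(t)/(cos(t)^2 - 16)^2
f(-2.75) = -0.07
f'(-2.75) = 0.00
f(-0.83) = -0.06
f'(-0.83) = -0.00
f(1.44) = -0.06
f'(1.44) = 0.00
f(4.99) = -0.06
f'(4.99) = -0.00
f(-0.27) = -0.07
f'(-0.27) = -0.00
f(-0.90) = -0.06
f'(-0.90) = -0.00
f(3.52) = -0.07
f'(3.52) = 0.00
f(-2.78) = -0.07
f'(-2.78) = 0.00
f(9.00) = -0.07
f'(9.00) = 0.00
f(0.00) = -0.07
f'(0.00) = 0.00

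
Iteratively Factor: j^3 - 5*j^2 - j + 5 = (j + 1)*(j^2 - 6*j + 5) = (j - 1)*(j + 1)*(j - 5)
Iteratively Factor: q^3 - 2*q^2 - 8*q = (q + 2)*(q^2 - 4*q) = q*(q + 2)*(q - 4)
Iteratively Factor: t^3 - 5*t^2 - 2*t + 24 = (t - 3)*(t^2 - 2*t - 8) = (t - 4)*(t - 3)*(t + 2)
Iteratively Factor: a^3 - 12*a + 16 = (a + 4)*(a^2 - 4*a + 4) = (a - 2)*(a + 4)*(a - 2)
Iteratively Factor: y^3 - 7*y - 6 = (y + 1)*(y^2 - y - 6) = (y + 1)*(y + 2)*(y - 3)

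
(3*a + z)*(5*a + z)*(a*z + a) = 15*a^3*z + 15*a^3 + 8*a^2*z^2 + 8*a^2*z + a*z^3 + a*z^2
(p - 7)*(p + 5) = p^2 - 2*p - 35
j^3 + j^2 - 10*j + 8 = (j - 2)*(j - 1)*(j + 4)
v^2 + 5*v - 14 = (v - 2)*(v + 7)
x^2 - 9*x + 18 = (x - 6)*(x - 3)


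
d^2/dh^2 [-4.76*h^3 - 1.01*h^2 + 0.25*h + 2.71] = -28.56*h - 2.02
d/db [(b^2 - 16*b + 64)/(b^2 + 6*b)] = 2*(11*b^2 - 64*b - 192)/(b^2*(b^2 + 12*b + 36))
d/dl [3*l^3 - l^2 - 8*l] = 9*l^2 - 2*l - 8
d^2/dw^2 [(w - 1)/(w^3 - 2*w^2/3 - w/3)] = 6*(27*w^2 + 9*w + 1)/(w^3*(27*w^3 + 27*w^2 + 9*w + 1))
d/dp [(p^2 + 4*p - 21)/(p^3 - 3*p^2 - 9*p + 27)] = (-p^2 - 14*p - 9)/(p^4 - 18*p^2 + 81)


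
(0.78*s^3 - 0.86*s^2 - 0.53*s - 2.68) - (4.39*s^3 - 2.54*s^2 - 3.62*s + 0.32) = -3.61*s^3 + 1.68*s^2 + 3.09*s - 3.0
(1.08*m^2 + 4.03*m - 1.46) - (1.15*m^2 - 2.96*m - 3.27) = -0.0699999999999998*m^2 + 6.99*m + 1.81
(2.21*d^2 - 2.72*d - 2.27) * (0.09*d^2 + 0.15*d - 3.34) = 0.1989*d^4 + 0.0866999999999999*d^3 - 7.9937*d^2 + 8.7443*d + 7.5818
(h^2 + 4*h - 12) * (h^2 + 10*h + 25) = h^4 + 14*h^3 + 53*h^2 - 20*h - 300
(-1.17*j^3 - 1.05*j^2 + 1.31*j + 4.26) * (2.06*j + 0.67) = -2.4102*j^4 - 2.9469*j^3 + 1.9951*j^2 + 9.6533*j + 2.8542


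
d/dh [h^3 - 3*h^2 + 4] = 3*h*(h - 2)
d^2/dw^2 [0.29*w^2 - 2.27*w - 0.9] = 0.580000000000000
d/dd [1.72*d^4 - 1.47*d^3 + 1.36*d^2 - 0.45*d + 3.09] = 6.88*d^3 - 4.41*d^2 + 2.72*d - 0.45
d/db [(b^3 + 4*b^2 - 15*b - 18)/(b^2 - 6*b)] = (b^4 - 12*b^3 - 9*b^2 + 36*b - 108)/(b^2*(b^2 - 12*b + 36))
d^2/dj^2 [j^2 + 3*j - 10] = 2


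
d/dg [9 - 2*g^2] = -4*g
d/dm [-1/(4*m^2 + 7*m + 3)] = (8*m + 7)/(4*m^2 + 7*m + 3)^2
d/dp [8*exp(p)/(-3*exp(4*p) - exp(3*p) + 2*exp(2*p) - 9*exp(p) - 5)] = (72*exp(4*p) + 16*exp(3*p) - 16*exp(2*p) - 40)*exp(p)/(9*exp(8*p) + 6*exp(7*p) - 11*exp(6*p) + 50*exp(5*p) + 52*exp(4*p) - 26*exp(3*p) + 61*exp(2*p) + 90*exp(p) + 25)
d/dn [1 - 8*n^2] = -16*n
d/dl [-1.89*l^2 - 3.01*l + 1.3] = -3.78*l - 3.01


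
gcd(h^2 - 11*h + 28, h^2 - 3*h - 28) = h - 7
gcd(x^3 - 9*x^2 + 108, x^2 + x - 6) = x + 3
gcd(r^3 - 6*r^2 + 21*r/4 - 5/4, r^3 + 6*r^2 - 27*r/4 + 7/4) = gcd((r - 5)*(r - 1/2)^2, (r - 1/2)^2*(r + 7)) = r^2 - r + 1/4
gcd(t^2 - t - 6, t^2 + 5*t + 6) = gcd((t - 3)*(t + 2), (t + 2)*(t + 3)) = t + 2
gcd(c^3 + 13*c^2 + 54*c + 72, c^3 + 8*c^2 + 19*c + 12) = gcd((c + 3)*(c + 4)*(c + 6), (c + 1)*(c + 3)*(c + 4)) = c^2 + 7*c + 12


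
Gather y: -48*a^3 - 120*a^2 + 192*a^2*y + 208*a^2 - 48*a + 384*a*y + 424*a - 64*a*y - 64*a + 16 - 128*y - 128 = -48*a^3 + 88*a^2 + 312*a + y*(192*a^2 + 320*a - 128) - 112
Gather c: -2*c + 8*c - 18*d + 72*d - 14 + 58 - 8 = 6*c + 54*d + 36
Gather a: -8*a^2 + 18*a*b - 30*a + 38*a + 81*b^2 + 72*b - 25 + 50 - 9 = -8*a^2 + a*(18*b + 8) + 81*b^2 + 72*b + 16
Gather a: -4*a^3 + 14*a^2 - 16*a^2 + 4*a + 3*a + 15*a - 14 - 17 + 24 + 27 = -4*a^3 - 2*a^2 + 22*a + 20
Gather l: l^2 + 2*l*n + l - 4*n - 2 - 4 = l^2 + l*(2*n + 1) - 4*n - 6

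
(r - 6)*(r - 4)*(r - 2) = r^3 - 12*r^2 + 44*r - 48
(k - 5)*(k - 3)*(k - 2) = k^3 - 10*k^2 + 31*k - 30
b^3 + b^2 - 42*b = b*(b - 6)*(b + 7)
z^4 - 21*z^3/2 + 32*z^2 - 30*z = z*(z - 6)*(z - 5/2)*(z - 2)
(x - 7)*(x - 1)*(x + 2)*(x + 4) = x^4 - 2*x^3 - 33*x^2 - 22*x + 56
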